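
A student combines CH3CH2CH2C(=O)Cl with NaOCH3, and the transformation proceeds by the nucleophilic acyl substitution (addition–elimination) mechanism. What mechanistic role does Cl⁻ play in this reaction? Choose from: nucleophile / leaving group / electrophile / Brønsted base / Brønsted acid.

leaving group

Step 2: An oxygen lone pair re-forms the C=O π bond as the C–Cl σ-bond breaks; Cl⁻ is expelled.
Cl⁻ departs with both electrons of the breaking σ-bond — that is the definition of a leaving group.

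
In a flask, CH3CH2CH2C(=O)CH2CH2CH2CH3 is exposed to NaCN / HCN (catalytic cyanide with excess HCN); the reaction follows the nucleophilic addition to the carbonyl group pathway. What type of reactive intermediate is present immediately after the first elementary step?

tetrahedral alkoxide intermediate

Step 1: CN⁻ attacks the sp² carbonyl carbon; the C=O π bond breaks and the electrons end up as a lone pair on the alkoxide oxygen of the tetrahedral intermediate.
After step 1 the species present is a tetrahedral alkoxide intermediate.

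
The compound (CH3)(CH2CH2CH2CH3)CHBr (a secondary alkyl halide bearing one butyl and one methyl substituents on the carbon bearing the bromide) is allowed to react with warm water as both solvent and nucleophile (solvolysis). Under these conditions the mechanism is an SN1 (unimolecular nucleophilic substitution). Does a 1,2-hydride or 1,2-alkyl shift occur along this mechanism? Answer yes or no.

no

The first-formed carbocation is secondary.
No single 1,2-shift to an adjacent carbon would produce a more-substituted cation than the one already present, so no rearrangement occurs.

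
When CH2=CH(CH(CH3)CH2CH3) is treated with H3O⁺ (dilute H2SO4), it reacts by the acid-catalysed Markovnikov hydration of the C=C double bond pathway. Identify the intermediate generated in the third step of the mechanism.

oxonium ion

Step 1: Protonation of the alkene by H3O⁺: the π bond acts as the nucleophile and picks up H⁺, giving the more stable (Markovnikov) secondary carbocation. H2O is released.
Step 2: A 1,2-hydride shift from the adjacent sec-butyl carbon moves the positive charge from the secondary centre to an adjacent carbon, generating a more stable tertiary carbocation.
Step 3: A lone pair on the oxygen of H2O attacks the carbocation, forming a C–O bond and an oxonium ion (a protonated alcohol).
After step 3 the species present is an oxonium ion.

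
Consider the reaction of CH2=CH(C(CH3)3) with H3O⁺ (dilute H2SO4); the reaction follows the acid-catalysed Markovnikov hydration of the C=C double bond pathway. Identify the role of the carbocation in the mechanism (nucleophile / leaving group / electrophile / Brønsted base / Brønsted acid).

Step 3: Water acts as the nucleophile: an oxygen lone pair bonds to the cationic carbon, giving an oxonium-ion intermediate.
The carbocation accepts an electron pair into an empty or π* orbital — it is the electrophile.

electrophile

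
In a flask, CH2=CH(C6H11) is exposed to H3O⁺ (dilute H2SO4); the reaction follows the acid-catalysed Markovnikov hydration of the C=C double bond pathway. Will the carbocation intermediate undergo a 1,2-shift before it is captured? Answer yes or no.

The first-formed carbocation is secondary.
The adjacent cyclohexyl carbon already bears 2 other carbon substituents and has a hydrogen to migrate; after a 1,2-hydride shift from that carbon the positive charge sits on a tertiary centre.
Tertiary is more stable than secondary, so the shift occurs.

yes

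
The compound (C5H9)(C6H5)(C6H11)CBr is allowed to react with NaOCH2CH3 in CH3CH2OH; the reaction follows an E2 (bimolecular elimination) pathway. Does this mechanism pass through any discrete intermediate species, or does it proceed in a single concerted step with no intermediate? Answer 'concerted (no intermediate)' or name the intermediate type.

Concerted anti-periplanar elimination: CH3CH2O⁻ abstracts a β-H while Br⁻ leaves, and the C–H electrons become the new C=C π bond — all in a single transition state.
All bond changes occur in one transition state; no discrete intermediate is formed.

concerted (no intermediate)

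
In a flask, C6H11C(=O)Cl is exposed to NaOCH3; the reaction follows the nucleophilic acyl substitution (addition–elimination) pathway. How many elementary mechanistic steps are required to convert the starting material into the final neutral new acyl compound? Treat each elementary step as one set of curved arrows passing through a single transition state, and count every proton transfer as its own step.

Step 1: A lone pair on the O of CH3O⁻ attacks the electrophilic acyl carbon; the π(C=O) electrons move onto oxygen, giving a tetrahedral intermediate.
Step 2: Collapse of the tetrahedral intermediate: the alkoxide oxygen pushes its lone pair back to re-form C=O while Cl⁻ leaves.
Total: 2 elementary steps.

2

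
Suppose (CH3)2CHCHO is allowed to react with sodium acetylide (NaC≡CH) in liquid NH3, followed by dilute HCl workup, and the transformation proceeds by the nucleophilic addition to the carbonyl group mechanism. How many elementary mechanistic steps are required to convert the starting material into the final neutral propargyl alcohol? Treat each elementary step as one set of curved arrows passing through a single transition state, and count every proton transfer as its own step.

Step 1: Nucleophilic addition: HC≡C⁻ adds to the carbonyl carbon, pushing the π(C=O) electron pair onto oxygen and giving a tetrahedral alkoxide.
Step 2: Protonation of the alkoxide by dilute HCl workup furnishes a propargyl alcohol.
Total: 2 elementary steps.

2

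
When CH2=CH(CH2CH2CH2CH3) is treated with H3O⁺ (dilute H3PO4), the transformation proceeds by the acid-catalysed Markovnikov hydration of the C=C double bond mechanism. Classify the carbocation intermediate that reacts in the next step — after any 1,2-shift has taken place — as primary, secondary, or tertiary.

Step 1: Protonation of the alkene by H3O⁺: the π bond acts as the nucleophile and picks up H⁺, giving the more stable (Markovnikov) secondary carbocation. H2O is released.
No single 1,2-shift to an adjacent carbon would give a more-substituted cation, so no rearrangement occurs.

secondary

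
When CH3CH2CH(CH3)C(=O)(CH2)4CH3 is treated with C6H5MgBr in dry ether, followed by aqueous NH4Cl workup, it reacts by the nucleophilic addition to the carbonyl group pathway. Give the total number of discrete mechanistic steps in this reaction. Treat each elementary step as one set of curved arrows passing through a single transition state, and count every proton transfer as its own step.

2

Step 1: A lone pair / filled orbital on the carbanion-like carbon of C6H5MgBr attacks the electrophilic carbonyl carbon; the π(C=O) electrons shift onto oxygen, producing a tetrahedral alkoxide intermediate.
Step 2: On aqueous NH4Cl workup the alkoxide oxygen is protonated, giving an alcohol.
Total: 2 elementary steps.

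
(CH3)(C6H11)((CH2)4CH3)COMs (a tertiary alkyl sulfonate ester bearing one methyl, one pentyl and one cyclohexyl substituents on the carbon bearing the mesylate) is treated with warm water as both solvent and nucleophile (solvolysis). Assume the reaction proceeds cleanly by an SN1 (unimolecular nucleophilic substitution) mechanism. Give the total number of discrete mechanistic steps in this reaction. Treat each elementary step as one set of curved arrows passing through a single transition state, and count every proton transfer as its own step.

3

Step 1: Ionisation: the C–O σ-bond cleaves heterolytically; both bonding electrons depart with MsO⁻, leaving a tertiary carbocation at the α-carbon.
(No 1,2-shift: no single shift to an adjacent carbon would give a more stable cation.)
Step 2: A lone pair on the oxygen of H2O attacks the carbocation, forming a new C–O σ-bond and an oxonium ion.
Step 3: Deprotonation of the oxonium oxygen by solvent water yields the neutral alcohol.
Total: 3 elementary steps.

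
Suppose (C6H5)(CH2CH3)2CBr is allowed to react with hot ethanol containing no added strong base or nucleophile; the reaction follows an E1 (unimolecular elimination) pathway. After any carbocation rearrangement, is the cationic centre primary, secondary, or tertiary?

Step 1: The C–Br bond breaks with both electrons going to the bromide; Br⁻ leaves and a tertiary carbocation remains.
No single 1,2-shift to an adjacent carbon would give a more-substituted cation, so no rearrangement occurs.

tertiary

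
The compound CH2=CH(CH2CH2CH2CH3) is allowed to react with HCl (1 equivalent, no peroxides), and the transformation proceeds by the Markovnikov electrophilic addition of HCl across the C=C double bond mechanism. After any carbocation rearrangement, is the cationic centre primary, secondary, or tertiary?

secondary

Step 1: Protonation of the alkene by HCl: the π bond acts as the nucleophile and picks up H⁺, giving the more stable (Markovnikov) secondary carbocation. The H–Cl bond breaks heterolytically, releasing Cl⁻.
No single 1,2-shift to an adjacent carbon would give a more-substituted cation, so no rearrangement occurs.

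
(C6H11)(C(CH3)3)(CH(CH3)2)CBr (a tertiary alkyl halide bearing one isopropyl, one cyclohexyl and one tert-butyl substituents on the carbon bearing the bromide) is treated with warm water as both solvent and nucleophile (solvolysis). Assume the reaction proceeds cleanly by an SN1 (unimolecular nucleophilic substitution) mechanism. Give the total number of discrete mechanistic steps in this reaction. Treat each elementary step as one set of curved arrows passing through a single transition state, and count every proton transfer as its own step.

3

Step 1: The C–Br bond breaks with both electrons going to the bromide; Br⁻ leaves and a tertiary carbocation remains.
(No 1,2-shift: no single shift to an adjacent carbon would give a more stable cation.)
Step 2: Nucleophilic capture: the oxygen of H2O bonds to the cationic carbon, producing an oxonium-ion intermediate.
Step 3: A second solvent molecule removes the proton on oxygen, giving the neutral alcohol product.
Total: 3 elementary steps.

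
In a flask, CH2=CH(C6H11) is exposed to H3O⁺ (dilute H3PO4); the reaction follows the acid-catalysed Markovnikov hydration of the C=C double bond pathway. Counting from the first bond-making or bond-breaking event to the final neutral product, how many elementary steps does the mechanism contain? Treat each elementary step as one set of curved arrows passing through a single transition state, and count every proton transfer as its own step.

4

Step 1: Protonation of the alkene by H3O⁺: the π bond acts as the nucleophile and picks up H⁺, giving the more stable (Markovnikov) secondary carbocation. H2O is released.
Step 2: A hydride (H with its bonding pair) migrates from the adjacent cyclohexyl carbon to the cationic centre — a 1,2-hydride shift — upgrading the secondary cation to a tertiary one.
Step 3: Water acts as the nucleophile: an oxygen lone pair bonds to the cationic carbon, giving an oxonium-ion intermediate.
Step 4: Deprotonation of the oxonium ion by a water molecule delivers the neutral alcohol and regenerates the acid catalyst.
Total: 4 elementary steps.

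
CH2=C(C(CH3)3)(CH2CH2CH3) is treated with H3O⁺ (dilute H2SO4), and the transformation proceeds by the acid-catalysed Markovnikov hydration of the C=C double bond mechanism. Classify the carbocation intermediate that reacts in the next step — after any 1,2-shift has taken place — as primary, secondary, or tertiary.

Step 1: The π electrons of the C=C bond attack a proton of H3O⁺; Markovnikov addition places the new C–H on the less-substituted alkene carbon, so the positive charge ends up on the more-substituted carbon — a tertiary carbocation. H2O is released.
No single 1,2-shift to an adjacent carbon would give a more-substituted cation, so no rearrangement occurs.

tertiary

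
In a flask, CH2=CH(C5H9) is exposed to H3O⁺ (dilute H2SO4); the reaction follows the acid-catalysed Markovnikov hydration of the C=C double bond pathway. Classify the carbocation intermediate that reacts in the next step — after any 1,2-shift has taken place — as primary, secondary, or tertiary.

Step 1: The π electrons of the C=C bond attack a proton of H3O⁺; Markovnikov addition places the new C–H on the less-substituted alkene carbon, so the positive charge ends up on the more-substituted carbon — a secondary carbocation. H2O is released.
Step 2: A 1,2-hydride shift from the adjacent cyclopentyl carbon moves the positive charge from the secondary centre to an adjacent carbon, generating a more stable tertiary carbocation.
The cation rearranges from secondary to tertiary via a 1,2-hydride shift from the adjacent cyclopentyl carbon; the tertiary cation is what reacts next.

tertiary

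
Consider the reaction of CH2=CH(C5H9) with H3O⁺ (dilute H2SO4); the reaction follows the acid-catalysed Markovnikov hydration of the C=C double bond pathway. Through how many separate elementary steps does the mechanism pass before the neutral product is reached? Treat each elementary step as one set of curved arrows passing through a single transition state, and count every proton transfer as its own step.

Step 1: Protonation of the alkene by H3O⁺: the π bond acts as the nucleophile and picks up H⁺, giving the more stable (Markovnikov) secondary carbocation. H2O is released.
Step 2: A hydride (H with its bonding pair) migrates from the adjacent cyclopentyl carbon to the cationic centre — a 1,2-hydride shift — upgrading the secondary cation to a tertiary one.
Step 3: Nucleophilic capture of the cation by H2O produces the protonated alcohol (an oxonium ion).
Step 4: Deprotonation of the oxonium ion by a water molecule delivers the neutral alcohol and regenerates the acid catalyst.
Total: 4 elementary steps.

4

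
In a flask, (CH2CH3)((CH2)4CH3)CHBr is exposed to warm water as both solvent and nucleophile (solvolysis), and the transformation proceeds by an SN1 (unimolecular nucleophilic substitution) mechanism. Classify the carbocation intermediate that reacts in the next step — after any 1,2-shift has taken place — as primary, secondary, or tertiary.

secondary

Step 1: The C–Br bond breaks with both electrons going to the bromide; Br⁻ leaves and a secondary carbocation remains.
No single 1,2-shift to an adjacent carbon would give a more-substituted cation, so no rearrangement occurs.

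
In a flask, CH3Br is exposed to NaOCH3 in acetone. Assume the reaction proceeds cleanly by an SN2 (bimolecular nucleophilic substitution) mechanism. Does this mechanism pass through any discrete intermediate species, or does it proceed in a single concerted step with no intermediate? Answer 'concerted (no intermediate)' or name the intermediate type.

concerted (no intermediate)

Backside attack by CH3O⁻ on the carbon bearing the bromide: the new C–O bond forms as the C–Br bond breaks, with Walden inversion at carbon.
All bond changes occur in one transition state; no discrete intermediate is formed.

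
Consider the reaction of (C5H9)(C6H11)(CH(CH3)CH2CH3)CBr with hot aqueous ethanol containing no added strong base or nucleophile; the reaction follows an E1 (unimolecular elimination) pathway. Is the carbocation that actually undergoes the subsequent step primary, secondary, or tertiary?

Step 1: Rate-determining heterolysis of the C–Br bond gives Br⁻ and a tertiary carbocation.
No single 1,2-shift to an adjacent carbon would give a more-substituted cation, so no rearrangement occurs.

tertiary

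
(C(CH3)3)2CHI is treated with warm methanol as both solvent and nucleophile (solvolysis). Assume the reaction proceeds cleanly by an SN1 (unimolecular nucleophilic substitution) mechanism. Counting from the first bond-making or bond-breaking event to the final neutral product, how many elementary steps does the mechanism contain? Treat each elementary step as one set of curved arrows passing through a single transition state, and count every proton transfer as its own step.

4

Step 1: Rate-determining heterolysis of the C–I bond gives I⁻ and a secondary carbocation.
Step 2: Carbocation rearrangement: a 1,2-methyl shift from the adjacent tert-butyl carbon converts the initially-formed secondary cation into the more stable tertiary cation.
Step 3: A lone pair on the oxygen of CH3OH attacks the carbocation, forming a new C–O σ-bond and an oxonium ion.
Step 4: Deprotonation of the oxonium oxygen by solvent methanol yields the neutral ether.
Total: 4 elementary steps.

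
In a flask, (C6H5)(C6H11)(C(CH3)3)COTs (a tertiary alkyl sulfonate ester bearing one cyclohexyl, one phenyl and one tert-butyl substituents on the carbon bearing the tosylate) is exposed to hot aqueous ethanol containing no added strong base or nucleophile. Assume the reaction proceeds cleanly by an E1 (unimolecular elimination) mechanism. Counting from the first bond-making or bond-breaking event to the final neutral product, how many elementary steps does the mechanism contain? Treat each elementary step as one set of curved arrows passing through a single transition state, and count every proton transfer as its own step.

2

Step 1: Rate-determining heterolysis of the C–O bond gives TsO⁻ and a tertiary carbocation.
(No 1,2-shift: no single shift to an adjacent carbon would give a more stable cation.)
Step 2: Loss of a β-proton to a water (or ethanol) molecule of the solvent: the C–H bonding pair collapses toward the cationic carbon to form the C=C π bond, yielding the alkene.
Total: 2 elementary steps.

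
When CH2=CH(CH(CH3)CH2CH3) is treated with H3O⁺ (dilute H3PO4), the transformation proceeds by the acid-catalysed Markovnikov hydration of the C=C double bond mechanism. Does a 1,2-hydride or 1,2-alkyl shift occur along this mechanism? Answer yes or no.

yes

The first-formed carbocation is secondary.
The adjacent sec-butyl carbon already bears 2 other carbon substituents and has a hydrogen to migrate; after a 1,2-hydride shift from that carbon the positive charge sits on a tertiary centre.
Tertiary is more stable than secondary, so the shift occurs.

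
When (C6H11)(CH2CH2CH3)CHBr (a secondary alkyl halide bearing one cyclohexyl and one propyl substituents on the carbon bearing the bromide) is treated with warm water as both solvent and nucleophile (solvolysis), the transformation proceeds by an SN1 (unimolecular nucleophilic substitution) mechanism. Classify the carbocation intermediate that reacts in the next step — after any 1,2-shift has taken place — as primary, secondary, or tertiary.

tertiary

Step 1: Unassisted departure of Br⁻ (taking the C–Br bonding pair) generates a secondary carbocation.
Step 2: A 1,2-hydride shift from the adjacent cyclohexyl carbon moves the positive charge from the secondary centre to an adjacent carbon, generating a more stable tertiary carbocation.
The cation rearranges from secondary to tertiary via a 1,2-hydride shift from the adjacent cyclohexyl carbon; the tertiary cation is what reacts next.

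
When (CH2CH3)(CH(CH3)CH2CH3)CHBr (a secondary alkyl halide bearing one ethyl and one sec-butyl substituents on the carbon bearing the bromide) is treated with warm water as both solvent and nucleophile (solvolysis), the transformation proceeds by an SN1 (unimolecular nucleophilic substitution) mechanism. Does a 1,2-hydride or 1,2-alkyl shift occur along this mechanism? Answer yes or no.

yes

The first-formed carbocation is secondary.
The adjacent sec-butyl carbon already bears 2 other carbon substituents and has a hydrogen to migrate; after a 1,2-hydride shift from that carbon the positive charge sits on a tertiary centre.
Tertiary is more stable than secondary, so the shift occurs.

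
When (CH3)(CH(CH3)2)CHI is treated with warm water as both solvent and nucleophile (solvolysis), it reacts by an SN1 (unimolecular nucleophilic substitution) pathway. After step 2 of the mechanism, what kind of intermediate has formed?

tertiary carbocation

Step 1: Ionisation: the C–I σ-bond cleaves heterolytically; both bonding electrons depart with I⁻, leaving a secondary carbocation at the α-carbon.
Step 2: A 1,2-hydride shift from the adjacent isopropyl carbon moves the positive charge from the secondary centre to an adjacent carbon, generating a more stable tertiary carbocation.
After step 2 the species present is a tertiary carbocation.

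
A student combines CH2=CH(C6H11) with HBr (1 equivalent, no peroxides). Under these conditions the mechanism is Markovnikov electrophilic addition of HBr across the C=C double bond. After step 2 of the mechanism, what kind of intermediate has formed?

Step 1: The π electrons of the C=C bond attack a proton of HBr; Markovnikov addition places the new C–H on the less-substituted alkene carbon, so the positive charge ends up on the more-substituted carbon — a secondary carbocation. The H–Br bond breaks heterolytically, releasing Br⁻.
Step 2: A hydride (H with its bonding pair) migrates from the adjacent cyclohexyl carbon to the cationic centre — a 1,2-hydride shift — upgrading the secondary cation to a tertiary one.
After step 2 the species present is a tertiary carbocation.

tertiary carbocation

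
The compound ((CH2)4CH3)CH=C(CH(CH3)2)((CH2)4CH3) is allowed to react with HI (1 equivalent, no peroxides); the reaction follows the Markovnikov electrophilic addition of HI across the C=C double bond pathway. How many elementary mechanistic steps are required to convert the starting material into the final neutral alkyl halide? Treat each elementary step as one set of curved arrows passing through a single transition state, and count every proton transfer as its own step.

Step 1: Electrophilic addition begins with the π(C=C) electrons forming a bond to the proton of HI. Following Markovnikov's rule, the resulting cation is tertiary. The H–I bond breaks heterolytically, releasing I⁻.
(No 1,2-shift: no single shift to an adjacent carbon would give a more stable cation.)
Step 2: I⁻ captures the cation: a lone pair on I⁻ fills the empty p orbital, producing the alkyl halide product.
Total: 2 elementary steps.

2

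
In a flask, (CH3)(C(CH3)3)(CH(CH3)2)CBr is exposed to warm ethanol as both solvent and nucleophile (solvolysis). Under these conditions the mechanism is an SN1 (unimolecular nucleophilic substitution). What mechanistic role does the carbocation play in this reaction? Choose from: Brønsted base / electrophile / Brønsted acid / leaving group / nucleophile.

electrophile

Step 2: A lone pair on the oxygen of CH3CH2OH attacks the carbocation, forming a new C–O σ-bond and an oxonium ion.
The carbocation accepts an electron pair into an empty or π* orbital — it is the electrophile.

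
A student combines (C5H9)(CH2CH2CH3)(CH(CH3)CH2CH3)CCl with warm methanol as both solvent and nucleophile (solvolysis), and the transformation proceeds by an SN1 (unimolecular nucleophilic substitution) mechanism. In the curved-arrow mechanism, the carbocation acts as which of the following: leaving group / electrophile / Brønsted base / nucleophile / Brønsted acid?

Step 2: Nucleophilic capture: the oxygen of CH3OH bonds to the cationic carbon, producing an oxonium-ion intermediate.
The carbocation accepts an electron pair into an empty or π* orbital — it is the electrophile.

electrophile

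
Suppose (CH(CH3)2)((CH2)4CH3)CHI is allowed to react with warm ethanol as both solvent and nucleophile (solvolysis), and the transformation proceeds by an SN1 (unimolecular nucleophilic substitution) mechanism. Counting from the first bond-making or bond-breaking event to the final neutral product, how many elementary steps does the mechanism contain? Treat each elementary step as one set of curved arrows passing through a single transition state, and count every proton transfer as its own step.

Step 1: Ionisation: the C–I σ-bond cleaves heterolytically; both bonding electrons depart with I⁻, leaving a secondary carbocation at the α-carbon.
Step 2: A hydride (H with its bonding pair) migrates from the adjacent isopropyl carbon to the cationic centre — a 1,2-hydride shift — upgrading the secondary cation to a tertiary one.
Step 3: Nucleophilic capture: the oxygen of CH3CH2OH bonds to the cationic carbon, producing an oxonium-ion intermediate.
Step 4: A second solvent molecule removes the proton on oxygen, giving the neutral ether product.
Total: 4 elementary steps.

4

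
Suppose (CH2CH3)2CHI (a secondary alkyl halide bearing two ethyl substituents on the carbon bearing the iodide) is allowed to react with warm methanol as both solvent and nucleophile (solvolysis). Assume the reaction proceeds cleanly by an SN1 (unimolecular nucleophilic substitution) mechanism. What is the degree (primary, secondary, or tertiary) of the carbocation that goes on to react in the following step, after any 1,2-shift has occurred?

secondary

Step 1: Rate-determining heterolysis of the C–I bond gives I⁻ and a secondary carbocation.
No single 1,2-shift to an adjacent carbon would give a more-substituted cation, so no rearrangement occurs.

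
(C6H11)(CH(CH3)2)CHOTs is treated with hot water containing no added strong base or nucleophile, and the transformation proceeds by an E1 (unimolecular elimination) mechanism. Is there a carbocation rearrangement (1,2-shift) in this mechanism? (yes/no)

The first-formed carbocation is secondary.
The adjacent isopropyl carbon already bears 2 other carbon substituents and has a hydrogen to migrate; after a 1,2-hydride shift from that carbon the positive charge sits on a tertiary centre.
Tertiary is more stable than secondary, so the shift occurs.

yes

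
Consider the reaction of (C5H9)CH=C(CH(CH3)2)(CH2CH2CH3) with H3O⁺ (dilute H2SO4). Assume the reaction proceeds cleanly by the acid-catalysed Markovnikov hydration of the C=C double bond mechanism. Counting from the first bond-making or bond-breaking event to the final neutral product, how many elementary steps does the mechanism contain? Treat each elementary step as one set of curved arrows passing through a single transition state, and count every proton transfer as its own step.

Step 1: Protonation of the alkene by H3O⁺: the π bond acts as the nucleophile and picks up H⁺, giving the more stable (Markovnikov) tertiary carbocation. H2O is released.
(No 1,2-shift: no single shift to an adjacent carbon would give a more stable cation.)
Step 2: Water acts as the nucleophile: an oxygen lone pair bonds to the cationic carbon, giving an oxonium-ion intermediate.
Step 3: H2O removes a proton from the oxonium oxygen, regenerating H3O⁺ and giving the neutral alcohol.
Total: 3 elementary steps.

3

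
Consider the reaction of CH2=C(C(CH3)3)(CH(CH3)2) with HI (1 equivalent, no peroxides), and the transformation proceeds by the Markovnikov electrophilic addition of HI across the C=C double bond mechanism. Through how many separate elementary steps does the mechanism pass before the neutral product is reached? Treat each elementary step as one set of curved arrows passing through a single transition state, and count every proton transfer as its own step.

2

Step 1: The π electrons of the C=C bond attack a proton of HI; Markovnikov addition places the new C–H on the less-substituted alkene carbon, so the positive charge ends up on the more-substituted carbon — a tertiary carbocation. The H–I bond breaks heterolytically, releasing I⁻.
(No 1,2-shift: no single shift to an adjacent carbon would give a more stable cation.)
Step 2: I⁻ captures the cation: a lone pair on I⁻ fills the empty p orbital, producing the alkyl halide product.
Total: 2 elementary steps.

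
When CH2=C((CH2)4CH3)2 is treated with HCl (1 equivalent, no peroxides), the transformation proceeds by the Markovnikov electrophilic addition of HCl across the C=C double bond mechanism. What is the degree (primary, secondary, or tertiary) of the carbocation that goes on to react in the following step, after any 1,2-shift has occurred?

tertiary

Step 1: Protonation of the alkene by HCl: the π bond acts as the nucleophile and picks up H⁺, giving the more stable (Markovnikov) tertiary carbocation. The H–Cl bond breaks heterolytically, releasing Cl⁻.
No single 1,2-shift to an adjacent carbon would give a more-substituted cation, so no rearrangement occurs.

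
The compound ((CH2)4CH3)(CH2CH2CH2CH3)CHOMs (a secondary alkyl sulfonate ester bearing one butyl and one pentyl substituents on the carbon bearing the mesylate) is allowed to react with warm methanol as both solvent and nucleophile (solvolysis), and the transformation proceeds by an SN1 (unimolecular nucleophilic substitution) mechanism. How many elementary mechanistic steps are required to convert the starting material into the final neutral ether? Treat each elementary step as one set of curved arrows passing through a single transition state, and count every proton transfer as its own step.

Step 1: Ionisation: the C–O σ-bond cleaves heterolytically; both bonding electrons depart with MsO⁻, leaving a secondary carbocation at the α-carbon.
(No 1,2-shift: no single shift to an adjacent carbon would give a more stable cation.)
Step 2: CH3OH donates an oxygen lone pair into the empty p orbital of the cation, giving a protonated ether (an oxonium ion).
Step 3: Deprotonation of the oxonium oxygen by solvent methanol yields the neutral ether.
Total: 3 elementary steps.

3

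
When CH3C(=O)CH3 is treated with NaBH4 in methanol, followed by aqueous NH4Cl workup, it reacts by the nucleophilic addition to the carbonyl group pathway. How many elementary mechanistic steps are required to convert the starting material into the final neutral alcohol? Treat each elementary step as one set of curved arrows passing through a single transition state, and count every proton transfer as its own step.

Step 1: H⁻ (delivered from BH4⁻) attacks the sp² carbonyl carbon; the C=O π bond breaks and the electrons end up as a lone pair on the alkoxide oxygen of the tetrahedral intermediate.
Step 2: Protonation of the alkoxide by aqueous NH4Cl workup furnishes an alcohol.
Total: 2 elementary steps.

2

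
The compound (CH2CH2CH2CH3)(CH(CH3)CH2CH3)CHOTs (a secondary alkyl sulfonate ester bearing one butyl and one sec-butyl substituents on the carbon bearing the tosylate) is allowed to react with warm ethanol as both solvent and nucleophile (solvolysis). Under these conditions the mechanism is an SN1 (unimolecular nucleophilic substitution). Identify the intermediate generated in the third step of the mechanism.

oxonium ion

Step 1: Rate-determining heterolysis of the C–O bond gives TsO⁻ and a secondary carbocation.
Step 2: Carbocation rearrangement: a 1,2-hydride shift from the adjacent sec-butyl carbon converts the initially-formed secondary cation into the more stable tertiary cation.
Step 3: Nucleophilic capture: the oxygen of CH3CH2OH bonds to the cationic carbon, producing an oxonium-ion intermediate.
After step 3 the species present is an oxonium ion.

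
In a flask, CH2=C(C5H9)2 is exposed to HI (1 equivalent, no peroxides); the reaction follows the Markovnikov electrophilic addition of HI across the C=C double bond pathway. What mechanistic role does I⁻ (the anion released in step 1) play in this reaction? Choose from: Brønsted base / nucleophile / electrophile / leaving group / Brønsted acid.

nucleophile

Step 2: Nucleophilic attack by I⁻ on the carbocation completes the addition, giving R–I.
I⁻ (the anion released in step 1) donates an electron pair to form a new σ-bond to carbon — it is the nucleophile.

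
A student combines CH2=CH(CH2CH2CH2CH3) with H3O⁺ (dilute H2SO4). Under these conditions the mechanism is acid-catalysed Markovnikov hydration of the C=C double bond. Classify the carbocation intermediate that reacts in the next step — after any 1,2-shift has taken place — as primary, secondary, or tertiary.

Step 1: Protonation of the alkene by H3O⁺: the π bond acts as the nucleophile and picks up H⁺, giving the more stable (Markovnikov) secondary carbocation. H2O is released.
No single 1,2-shift to an adjacent carbon would give a more-substituted cation, so no rearrangement occurs.

secondary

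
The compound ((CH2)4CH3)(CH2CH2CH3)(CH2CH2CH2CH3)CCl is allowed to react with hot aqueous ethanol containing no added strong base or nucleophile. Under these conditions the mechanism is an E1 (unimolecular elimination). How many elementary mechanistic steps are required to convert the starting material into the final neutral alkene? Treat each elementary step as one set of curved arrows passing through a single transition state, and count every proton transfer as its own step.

Step 1: Ionisation: the C–Cl σ-bond cleaves heterolytically; both bonding electrons depart with Cl⁻, leaving a tertiary carbocation at the α-carbon.
(No 1,2-shift: no single shift to an adjacent carbon would give a more stable cation.)
Step 2: A water (or ethanol) molecule (solvent) deprotonates a β-carbon; as the C–H bond breaks, those electrons form the new alkene π bond.
Total: 2 elementary steps.

2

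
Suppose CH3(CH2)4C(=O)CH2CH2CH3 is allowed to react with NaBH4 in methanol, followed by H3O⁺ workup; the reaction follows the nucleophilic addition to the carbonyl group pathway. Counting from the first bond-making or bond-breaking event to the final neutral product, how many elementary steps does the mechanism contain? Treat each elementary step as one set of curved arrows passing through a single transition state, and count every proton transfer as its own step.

2

Step 1: A lone pair / filled orbital on H⁻ (delivered from BH4⁻) attacks the electrophilic carbonyl carbon; the π(C=O) electrons shift onto oxygen, producing a tetrahedral alkoxide intermediate.
Step 2: On H3O⁺ workup the alkoxide oxygen is protonated, giving an alcohol.
Total: 2 elementary steps.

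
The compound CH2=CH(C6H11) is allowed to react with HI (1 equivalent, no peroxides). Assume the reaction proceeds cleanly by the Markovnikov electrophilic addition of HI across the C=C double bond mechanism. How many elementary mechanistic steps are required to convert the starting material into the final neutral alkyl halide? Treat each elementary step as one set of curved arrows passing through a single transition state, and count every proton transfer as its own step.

Step 1: Electrophilic addition begins with the π(C=C) electrons forming a bond to the proton of HI. Following Markovnikov's rule, the resulting cation is secondary. The H–I bond breaks heterolytically, releasing I⁻.
Step 2: Carbocation rearrangement: a 1,2-hydride shift from the adjacent cyclohexyl carbon converts the initially-formed secondary cation into the more stable tertiary cation.
Step 3: I⁻ captures the cation: a lone pair on I⁻ fills the empty p orbital, producing the alkyl halide product.
Total: 3 elementary steps.

3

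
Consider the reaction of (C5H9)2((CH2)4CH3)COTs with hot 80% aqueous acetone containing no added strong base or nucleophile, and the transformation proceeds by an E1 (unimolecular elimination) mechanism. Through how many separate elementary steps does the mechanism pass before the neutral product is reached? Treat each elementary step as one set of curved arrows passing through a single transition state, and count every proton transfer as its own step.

Step 1: Unassisted departure of TsO⁻ (taking the C–O bonding pair) generates a tertiary carbocation.
(No 1,2-shift: no single shift to an adjacent carbon would give a more stable cation.)
Step 2: A weak base (a water molecule from the solvent) removes a proton from a carbon adjacent to the cationic centre; the electrons of that C–H bond become the new π(C=C) bond, giving the alkene.
Total: 2 elementary steps.

2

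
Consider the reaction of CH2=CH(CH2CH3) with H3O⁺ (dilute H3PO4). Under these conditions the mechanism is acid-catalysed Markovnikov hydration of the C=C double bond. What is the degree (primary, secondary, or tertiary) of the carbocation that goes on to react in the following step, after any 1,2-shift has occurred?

Step 1: Electrophilic addition begins with the π(C=C) electrons forming a bond to the proton of H3O⁺. Following Markovnikov's rule, the resulting cation is secondary. H2O is released.
No single 1,2-shift to an adjacent carbon would give a more-substituted cation, so no rearrangement occurs.

secondary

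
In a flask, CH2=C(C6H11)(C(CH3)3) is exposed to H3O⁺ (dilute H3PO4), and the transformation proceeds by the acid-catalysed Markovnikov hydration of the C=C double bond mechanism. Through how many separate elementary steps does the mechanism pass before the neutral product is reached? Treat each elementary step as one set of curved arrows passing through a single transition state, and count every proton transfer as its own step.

Step 1: Protonation of the alkene by H3O⁺: the π bond acts as the nucleophile and picks up H⁺, giving the more stable (Markovnikov) tertiary carbocation. H2O is released.
(No 1,2-shift: no single shift to an adjacent carbon would give a more stable cation.)
Step 2: Water acts as the nucleophile: an oxygen lone pair bonds to the cationic carbon, giving an oxonium-ion intermediate.
Step 3: Proton transfer from the O–H of the oxonium ion to H2O completes the catalytic cycle and yields the alcohol.
Total: 3 elementary steps.

3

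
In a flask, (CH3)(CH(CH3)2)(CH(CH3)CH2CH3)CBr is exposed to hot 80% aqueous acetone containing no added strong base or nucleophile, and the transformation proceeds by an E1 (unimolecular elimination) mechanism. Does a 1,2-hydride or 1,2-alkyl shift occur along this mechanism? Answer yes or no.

The first-formed carbocation is tertiary.
No single 1,2-shift to an adjacent carbon would produce a more-substituted cation than the one already present, so no rearrangement occurs.

no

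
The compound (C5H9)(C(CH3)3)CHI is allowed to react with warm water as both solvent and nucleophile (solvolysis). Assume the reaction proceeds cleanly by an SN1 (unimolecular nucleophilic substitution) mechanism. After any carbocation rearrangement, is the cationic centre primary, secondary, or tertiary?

Step 1: The C–I bond breaks with both electrons going to the iodide; I⁻ leaves and a secondary carbocation remains.
Step 2: Carbocation rearrangement: a 1,2-hydride shift from the adjacent cyclopentyl carbon converts the initially-formed secondary cation into the more stable tertiary cation.
The cation rearranges from secondary to tertiary via a 1,2-hydride shift from the adjacent cyclopentyl carbon; the tertiary cation is what reacts next.

tertiary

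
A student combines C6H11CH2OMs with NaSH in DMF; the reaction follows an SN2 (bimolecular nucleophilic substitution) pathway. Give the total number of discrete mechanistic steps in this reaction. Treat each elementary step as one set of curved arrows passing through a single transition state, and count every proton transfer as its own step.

1

Step 1: Backside attack by HS⁻ on the carbon bearing the mesylate: the new C–S bond forms as the C–O bond breaks, with Walden inversion at carbon.
Total: 1 elementary step.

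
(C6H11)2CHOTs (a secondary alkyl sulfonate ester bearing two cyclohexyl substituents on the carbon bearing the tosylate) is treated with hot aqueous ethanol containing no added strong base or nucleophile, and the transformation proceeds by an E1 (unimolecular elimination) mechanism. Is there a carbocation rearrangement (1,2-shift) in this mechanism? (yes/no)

The first-formed carbocation is secondary.
The adjacent cyclohexyl carbon already bears 2 other carbon substituents and has a hydrogen to migrate; after a 1,2-hydride shift from that carbon the positive charge sits on a tertiary centre.
Tertiary is more stable than secondary, so the shift occurs.

yes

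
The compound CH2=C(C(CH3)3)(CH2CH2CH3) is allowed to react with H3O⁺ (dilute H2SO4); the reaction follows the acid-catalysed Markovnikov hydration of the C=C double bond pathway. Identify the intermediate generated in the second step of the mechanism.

oxonium ion

Step 1: Electrophilic addition begins with the π(C=C) electrons forming a bond to the proton of H3O⁺. Following Markovnikov's rule, the resulting cation is tertiary. H2O is released.
Step 2: A lone pair on the oxygen of H2O attacks the carbocation, forming a C–O bond and an oxonium ion (a protonated alcohol).
After step 2 the species present is an oxonium ion.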